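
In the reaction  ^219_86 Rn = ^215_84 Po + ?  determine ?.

Conserve mass number: 219 = 215 + A, so A = 4.
Conserve atomic number: 86 = 84 + Z, so Z = 2.
A = 4 and Z = 2 is ^4_2 He — an alpha particle.

alpha particle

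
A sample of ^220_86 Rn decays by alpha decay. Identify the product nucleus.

Alpha decay: mass number changes by -4, atomic number by -2.
A: 220 − 4 = 216; Z: 86 − 2 = 84.
Z = 84 is polonium, so the daughter is ^216_84 Po.

Po-216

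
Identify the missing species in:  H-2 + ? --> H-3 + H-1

Conserve mass number: 2 + A = 3 + 1, so A = 2.
Conserve atomic number: 1 + Z = 1 + 1, so Z = 1.
A = 2 and Z = 1 is H-2 — a deuteron.

deuteron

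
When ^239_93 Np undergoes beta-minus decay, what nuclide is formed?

Beta-minus decay: mass number changes by +0, atomic number by +1.
A: 239 = 239; Z: 93 + 1 = 94.
Z = 94 is plutonium, so the daughter is ^239_94 Pu.

Pu-239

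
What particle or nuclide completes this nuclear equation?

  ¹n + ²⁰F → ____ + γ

F-21

Conserve mass number: 1 + 20 = A + 0, so A = 21.
Conserve atomic number: 0 + 9 = Z + 0, so Z = 9.
Z = 9 is fluorine, so the species is ²¹F.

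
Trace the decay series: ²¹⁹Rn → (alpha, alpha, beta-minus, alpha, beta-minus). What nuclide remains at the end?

Pb-207

Start: (A, Z) = (219, 86).
After α: (215, 84).
After α: (211, 82).
After β⁻: (211, 83).
After α: (207, 81).
After β⁻: (207, 82).
Z = 82 is lead.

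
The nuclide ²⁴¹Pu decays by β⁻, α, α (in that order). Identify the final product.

Start: (A, Z) = (241, 94).
After β⁻: (241, 95).
After α: (237, 93).
After α: (233, 91).
Z = 91 is protactinium.

Pa-233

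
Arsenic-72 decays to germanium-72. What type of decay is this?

ΔA = 72 − 72 = 0; ΔZ = 32 − 33 = -1.
A is unchanged and Z drops by 1 — a proton has become a neutron (β⁺ emission or electron capture).

beta-plus decay or electron capture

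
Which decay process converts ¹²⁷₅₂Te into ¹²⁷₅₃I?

beta-minus decay

ΔA = 127 − 127 = 0; ΔZ = 53 − 52 = +1.
A is unchanged and Z rises by 1 — a neutron has become a proton (β⁻ decay).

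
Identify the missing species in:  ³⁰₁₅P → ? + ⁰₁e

Si-30

Conserve mass number: 30 = A + 0, so A = 30.
Conserve atomic number: 15 = Z + 1, so Z = 14.
Z = 14 is silicon, so the species is ³⁰₁₄Si.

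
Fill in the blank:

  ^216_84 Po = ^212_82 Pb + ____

alpha particle

Conserve mass number: 216 = 212 + A, so A = 4.
Conserve atomic number: 84 = 82 + Z, so Z = 2.
A = 4 and Z = 2 is ^4_2 He — an alpha particle.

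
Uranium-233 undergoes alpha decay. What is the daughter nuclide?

Alpha decay: mass number changes by -4, atomic number by -2.
A: 233 − 4 = 229; Z: 92 − 2 = 90.
Z = 90 is thorium, so the daughter is thorium-229.

Th-229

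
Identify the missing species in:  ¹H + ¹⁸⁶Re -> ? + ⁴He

Conserve mass number: 1 + 186 = A + 4, so A = 183.
Conserve atomic number: 1 + 75 = Z + 2, so Z = 74.
Z = 74 is tungsten, so the species is ¹⁸³W.

W-183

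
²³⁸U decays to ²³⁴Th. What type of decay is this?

ΔA = 234 − 238 = -4; ΔZ = 90 − 92 = -2.
A drops by 4 and Z drops by 2 — the signature of alpha emission.

alpha decay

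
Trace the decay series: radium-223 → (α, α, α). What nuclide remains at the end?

Pb-211

Start: (A, Z) = (223, 88).
After α: (219, 86).
After α: (215, 84).
After α: (211, 82).
Z = 82 is lead.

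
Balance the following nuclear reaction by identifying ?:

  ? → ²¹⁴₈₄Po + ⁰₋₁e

Conserve mass number: A = 214 + 0, so A = 214.
Conserve atomic number: Z = 84 − 1, so Z = 83.
Z = 83 is bismuth, so the species is ²¹⁴₈₃Bi.

Bi-214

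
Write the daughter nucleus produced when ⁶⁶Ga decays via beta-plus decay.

Beta-plus decay: mass number changes by +0, atomic number by -1.
A: 66 = 66; Z: 31 − 1 = 30.
Z = 30 is zinc, so the daughter is ⁶⁶Zn.

Zn-66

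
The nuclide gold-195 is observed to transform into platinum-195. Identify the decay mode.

ΔA = 195 − 195 = 0; ΔZ = 78 − 79 = -1.
A is unchanged and Z drops by 1 — a proton has become a neutron (β⁺ emission or electron capture).

beta-plus decay or electron capture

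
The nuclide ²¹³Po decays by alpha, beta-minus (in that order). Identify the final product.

Bi-209

Start: (A, Z) = (213, 84).
After α: (209, 82).
After β⁻: (209, 83).
Z = 83 is bismuth.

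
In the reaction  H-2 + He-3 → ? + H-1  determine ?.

He-4

Conserve mass number: 2 + 3 = A + 1, so A = 4.
Conserve atomic number: 1 + 2 = Z + 1, so Z = 2.
A = 4 and Z = 2 is He-4 — an alpha particle.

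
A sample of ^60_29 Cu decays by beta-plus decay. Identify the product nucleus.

Beta-plus decay: mass number changes by +0, atomic number by -1.
A: 60 = 60; Z: 29 − 1 = 28.
Z = 28 is nickel, so the daughter is ^60_28 Ni.

Ni-60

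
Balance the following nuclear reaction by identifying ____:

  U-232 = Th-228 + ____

alpha particle

Conserve mass number: 232 = 228 + A, so A = 4.
Conserve atomic number: 92 = 90 + Z, so Z = 2.
A = 4 and Z = 2 is He-4 — an alpha particle.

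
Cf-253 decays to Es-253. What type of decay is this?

ΔA = 253 − 253 = 0; ΔZ = 99 − 98 = +1.
A is unchanged and Z rises by 1 — a neutron has become a proton (β⁻ decay).

beta-minus decay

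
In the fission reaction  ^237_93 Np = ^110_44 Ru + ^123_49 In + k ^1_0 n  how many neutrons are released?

4

Conserve mass number: 237 = 110 + 123 + k, so k = 237 − 233 = 4.
Check atomic number: 93 = 44 + 49 + 0 = 93. ✓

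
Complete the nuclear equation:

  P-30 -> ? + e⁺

Si-30

Conserve mass number: 30 = A + 0, so A = 30.
Conserve atomic number: 15 = Z + 1, so Z = 14.
Z = 14 is silicon, so the species is Si-30.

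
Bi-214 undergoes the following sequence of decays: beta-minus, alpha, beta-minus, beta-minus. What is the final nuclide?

Start: (A, Z) = (214, 83).
After β⁻: (214, 84).
After α: (210, 82).
After β⁻: (210, 83).
After β⁻: (210, 84).
Z = 84 is polonium.

Po-210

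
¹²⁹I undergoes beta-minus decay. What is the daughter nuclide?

Xe-129

Beta-minus decay: mass number changes by +0, atomic number by +1.
A: 129 = 129; Z: 53 + 1 = 54.
Z = 54 is xenon, so the daughter is ¹²⁹Xe.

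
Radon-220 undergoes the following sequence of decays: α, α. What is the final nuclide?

Pb-212

Start: (A, Z) = (220, 86).
After α: (216, 84).
After α: (212, 82).
Z = 82 is lead.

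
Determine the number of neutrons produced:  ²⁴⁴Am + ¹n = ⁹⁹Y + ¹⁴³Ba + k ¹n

Conserve mass number: 245 = 99 + 143 + k, so k = 245 − 242 = 3.
Check atomic number: 95 = 39 + 56 + 0 = 95. ✓

3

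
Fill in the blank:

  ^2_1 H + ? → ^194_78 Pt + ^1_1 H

Pt-193

Conserve mass number: 2 + A = 194 + 1, so A = 193.
Conserve atomic number: 1 + Z = 78 + 1, so Z = 78.
Z = 78 is platinum, so the species is ^193_78 Pt.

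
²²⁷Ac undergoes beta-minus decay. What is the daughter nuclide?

Beta-minus decay: mass number changes by +0, atomic number by +1.
A: 227 = 227; Z: 89 + 1 = 90.
Z = 90 is thorium, so the daughter is ²²⁷Th.

Th-227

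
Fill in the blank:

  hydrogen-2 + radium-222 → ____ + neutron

Conserve mass number: 2 + 222 = A + 1, so A = 223.
Conserve atomic number: 1 + 88 = Z + 0, so Z = 89.
Z = 89 is actinium, so the species is actinium-223.

Ac-223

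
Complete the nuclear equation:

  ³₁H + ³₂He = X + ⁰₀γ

Li-6

Conserve mass number: 3 + 3 = A + 0, so A = 6.
Conserve atomic number: 1 + 2 = Z + 0, so Z = 3.
Z = 3 is lithium, so the species is ⁶₃Li.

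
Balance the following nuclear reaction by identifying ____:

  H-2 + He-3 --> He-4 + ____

Conserve mass number: 2 + 3 = 4 + A, so A = 1.
Conserve atomic number: 1 + 2 = 2 + Z, so Z = 1.
A = 1 and Z = 1 is H-1 — a proton.

proton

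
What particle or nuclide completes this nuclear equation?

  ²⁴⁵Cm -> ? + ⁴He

Conserve mass number: 245 = A + 4, so A = 241.
Conserve atomic number: 96 = Z + 2, so Z = 94.
Z = 94 is plutonium, so the species is ²⁴¹Pu.

Pu-241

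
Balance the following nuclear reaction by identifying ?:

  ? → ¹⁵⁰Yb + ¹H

Lu-151

Conserve mass number: A = 150 + 1, so A = 151.
Conserve atomic number: Z = 70 + 1, so Z = 71.
Z = 71 is lutetium, so the species is ¹⁵¹Lu.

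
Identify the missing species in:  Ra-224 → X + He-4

Conserve mass number: 224 = A + 4, so A = 220.
Conserve atomic number: 88 = Z + 2, so Z = 86.
Z = 86 is radon, so the species is Rn-220.

Rn-220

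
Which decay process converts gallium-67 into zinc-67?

beta-plus decay or electron capture

ΔA = 67 − 67 = 0; ΔZ = 30 − 31 = -1.
A is unchanged and Z drops by 1 — a proton has become a neutron (β⁺ emission or electron capture).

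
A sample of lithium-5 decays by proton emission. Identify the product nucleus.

Proton emission: mass number changes by -1, atomic number by -1.
A: 5 − 1 = 4; Z: 3 − 1 = 2.
Z = 2 is helium, so the daughter is helium-4.

He-4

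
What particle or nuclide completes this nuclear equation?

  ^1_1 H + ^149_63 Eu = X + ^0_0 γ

Gd-150

Conserve mass number: 1 + 149 = A + 0, so A = 150.
Conserve atomic number: 1 + 63 = Z + 0, so Z = 64.
Z = 64 is gadolinium, so the species is ^150_64 Gd.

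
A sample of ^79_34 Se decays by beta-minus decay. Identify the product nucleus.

Br-79

Beta-minus decay: mass number changes by +0, atomic number by +1.
A: 79 = 79; Z: 34 + 1 = 35.
Z = 35 is bromine, so the daughter is ^79_35 Br.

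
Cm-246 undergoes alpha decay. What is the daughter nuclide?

Pu-242

Alpha decay: mass number changes by -4, atomic number by -2.
A: 246 − 4 = 242; Z: 96 − 2 = 94.
Z = 94 is plutonium, so the daughter is Pu-242.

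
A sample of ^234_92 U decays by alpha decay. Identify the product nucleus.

Alpha decay: mass number changes by -4, atomic number by -2.
A: 234 − 4 = 230; Z: 92 − 2 = 90.
Z = 90 is thorium, so the daughter is ^230_90 Th.

Th-230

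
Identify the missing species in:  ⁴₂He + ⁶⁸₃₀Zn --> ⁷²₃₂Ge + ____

Conserve mass number: 4 + 68 = 72 + A, so A = 0.
Conserve atomic number: 2 + 30 = 32 + Z, so Z = 0.
A = 0 and Z = 0 is ⁰₀γ — a gamma ray.

gamma ray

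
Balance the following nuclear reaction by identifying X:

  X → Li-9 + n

Li-10

Conserve mass number: A = 9 + 1, so A = 10.
Conserve atomic number: Z = 3 + 0, so Z = 3.
Z = 3 is lithium, so the species is Li-10.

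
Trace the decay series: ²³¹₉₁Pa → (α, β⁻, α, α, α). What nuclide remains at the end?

Po-215

Start: (A, Z) = (231, 91).
After α: (227, 89).
After β⁻: (227, 90).
After α: (223, 88).
After α: (219, 86).
After α: (215, 84).
Z = 84 is polonium.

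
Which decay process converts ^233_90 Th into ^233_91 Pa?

ΔA = 233 − 233 = 0; ΔZ = 91 − 90 = +1.
A is unchanged and Z rises by 1 — a neutron has become a proton (β⁻ decay).

beta-minus decay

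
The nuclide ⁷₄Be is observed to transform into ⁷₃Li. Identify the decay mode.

beta-plus decay or electron capture

ΔA = 7 − 7 = 0; ΔZ = 3 − 4 = -1.
A is unchanged and Z drops by 1 — a proton has become a neutron (β⁺ emission or electron capture).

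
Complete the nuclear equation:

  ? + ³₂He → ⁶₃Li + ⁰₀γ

triton

Conserve mass number: A + 3 = 6 + 0, so A = 3.
Conserve atomic number: Z + 2 = 3 + 0, so Z = 1.
A = 3 and Z = 1 is ³₁H — a triton.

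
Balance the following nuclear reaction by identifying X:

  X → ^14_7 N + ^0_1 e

Conserve mass number: A = 14 + 0, so A = 14.
Conserve atomic number: Z = 7 + 1, so Z = 8.
Z = 8 is oxygen, so the species is ^14_8 O.

O-14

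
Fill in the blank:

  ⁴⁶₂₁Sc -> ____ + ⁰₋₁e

Ti-46

Conserve mass number: 46 = A + 0, so A = 46.
Conserve atomic number: 21 = Z − 1, so Z = 22.
Z = 22 is titanium, so the species is ⁴⁶₂₂Ti.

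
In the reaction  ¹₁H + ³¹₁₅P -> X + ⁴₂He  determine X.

Si-28

Conserve mass number: 1 + 31 = A + 4, so A = 28.
Conserve atomic number: 1 + 15 = Z + 2, so Z = 14.
Z = 14 is silicon, so the species is ²⁸₁₄Si.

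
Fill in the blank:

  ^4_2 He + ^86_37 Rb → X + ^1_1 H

Conserve mass number: 4 + 86 = A + 1, so A = 89.
Conserve atomic number: 2 + 37 = Z + 1, so Z = 38.
Z = 38 is strontium, so the species is ^89_38 Sr.

Sr-89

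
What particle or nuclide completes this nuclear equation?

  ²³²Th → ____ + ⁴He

Ra-228

Conserve mass number: 232 = A + 4, so A = 228.
Conserve atomic number: 90 = Z + 2, so Z = 88.
Z = 88 is radium, so the species is ²²⁸Ra.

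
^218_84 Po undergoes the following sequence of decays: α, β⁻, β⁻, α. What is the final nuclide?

Start: (A, Z) = (218, 84).
After α: (214, 82).
After β⁻: (214, 83).
After β⁻: (214, 84).
After α: (210, 82).
Z = 82 is lead.

Pb-210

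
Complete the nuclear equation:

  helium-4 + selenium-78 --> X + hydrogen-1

Br-81

Conserve mass number: 4 + 78 = A + 1, so A = 81.
Conserve atomic number: 2 + 34 = Z + 1, so Z = 35.
Z = 35 is bromine, so the species is bromine-81.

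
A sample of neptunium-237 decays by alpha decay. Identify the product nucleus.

Alpha decay: mass number changes by -4, atomic number by -2.
A: 237 − 4 = 233; Z: 93 − 2 = 91.
Z = 91 is protactinium, so the daughter is protactinium-233.

Pa-233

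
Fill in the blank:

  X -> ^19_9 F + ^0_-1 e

Conserve mass number: A = 19 + 0, so A = 19.
Conserve atomic number: Z = 9 − 1, so Z = 8.
Z = 8 is oxygen, so the species is ^19_8 O.

O-19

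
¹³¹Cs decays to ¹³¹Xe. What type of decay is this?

beta-plus decay or electron capture

ΔA = 131 − 131 = 0; ΔZ = 54 − 55 = -1.
A is unchanged and Z drops by 1 — a proton has become a neutron (β⁺ emission or electron capture).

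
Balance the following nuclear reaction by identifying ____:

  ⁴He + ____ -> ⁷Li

Conserve mass number: 4 + A = 7, so A = 3.
Conserve atomic number: 2 + Z = 3, so Z = 1.
A = 3 and Z = 1 is ³H — a triton.

triton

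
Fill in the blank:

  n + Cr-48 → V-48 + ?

proton

Conserve mass number: 1 + 48 = 48 + A, so A = 1.
Conserve atomic number: 0 + 24 = 23 + Z, so Z = 1.
A = 1 and Z = 1 is H-1 — a proton.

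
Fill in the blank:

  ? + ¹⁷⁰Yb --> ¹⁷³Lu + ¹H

Conserve mass number: A + 170 = 173 + 1, so A = 4.
Conserve atomic number: Z + 70 = 71 + 1, so Z = 2.
A = 4 and Z = 2 is ⁴He — an alpha particle.

alpha particle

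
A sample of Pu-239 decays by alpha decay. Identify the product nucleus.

Alpha decay: mass number changes by -4, atomic number by -2.
A: 239 − 4 = 235; Z: 94 − 2 = 92.
Z = 92 is uranium, so the daughter is U-235.

U-235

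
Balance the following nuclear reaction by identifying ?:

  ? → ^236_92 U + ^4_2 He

Pu-240

Conserve mass number: A = 236 + 4, so A = 240.
Conserve atomic number: Z = 92 + 2, so Z = 94.
Z = 94 is plutonium, so the species is ^240_94 Pu.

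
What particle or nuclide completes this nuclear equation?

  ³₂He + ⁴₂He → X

Conserve mass number: 3 + 4 = A, so A = 7.
Conserve atomic number: 2 + 2 = Z, so Z = 4.
Z = 4 is beryllium, so the species is ⁷₄Be.

Be-7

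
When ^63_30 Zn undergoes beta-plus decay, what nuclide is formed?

Cu-63

Beta-plus decay: mass number changes by +0, atomic number by -1.
A: 63 = 63; Z: 30 − 1 = 29.
Z = 29 is copper, so the daughter is ^63_29 Cu.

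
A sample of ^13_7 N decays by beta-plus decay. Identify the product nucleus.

C-13

Beta-plus decay: mass number changes by +0, atomic number by -1.
A: 13 = 13; Z: 7 − 1 = 6.
Z = 6 is carbon, so the daughter is ^13_6 C.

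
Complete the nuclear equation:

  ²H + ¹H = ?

He-3

Conserve mass number: 2 + 1 = A, so A = 3.
Conserve atomic number: 1 + 1 = Z, so Z = 2.
Z = 2 is helium, so the species is ³He.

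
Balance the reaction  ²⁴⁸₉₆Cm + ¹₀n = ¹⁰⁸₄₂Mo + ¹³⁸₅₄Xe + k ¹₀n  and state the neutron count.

Conserve mass number: 249 = 108 + 138 + k, so k = 249 − 246 = 3.
Check atomic number: 96 = 42 + 54 + 0 = 96. ✓

3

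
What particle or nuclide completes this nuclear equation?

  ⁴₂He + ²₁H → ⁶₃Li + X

gamma ray

Conserve mass number: 4 + 2 = 6 + A, so A = 0.
Conserve atomic number: 2 + 1 = 3 + Z, so Z = 0.
A = 0 and Z = 0 is ⁰₀γ — a gamma ray.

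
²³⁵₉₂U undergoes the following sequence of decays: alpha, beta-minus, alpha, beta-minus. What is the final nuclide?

Th-227

Start: (A, Z) = (235, 92).
After α: (231, 90).
After β⁻: (231, 91).
After α: (227, 89).
After β⁻: (227, 90).
Z = 90 is thorium.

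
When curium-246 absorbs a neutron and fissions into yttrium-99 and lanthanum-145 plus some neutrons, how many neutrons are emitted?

Conserve mass number: 247 = 99 + 145 + k, so k = 247 − 244 = 3.
Check atomic number: 96 = 39 + 57 + 0 = 96. ✓

3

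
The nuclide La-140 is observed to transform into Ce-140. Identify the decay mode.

ΔA = 140 − 140 = 0; ΔZ = 58 − 57 = +1.
A is unchanged and Z rises by 1 — a neutron has become a proton (β⁻ decay).

beta-minus decay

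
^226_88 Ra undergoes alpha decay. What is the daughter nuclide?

Alpha decay: mass number changes by -4, atomic number by -2.
A: 226 − 4 = 222; Z: 88 − 2 = 86.
Z = 86 is radon, so the daughter is ^222_86 Rn.

Rn-222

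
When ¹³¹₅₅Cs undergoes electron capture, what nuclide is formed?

Electron capture: mass number changes by +0, atomic number by -1.
A: 131 = 131; Z: 55 − 1 = 54.
Z = 54 is xenon, so the daughter is ¹³¹₅₄Xe.

Xe-131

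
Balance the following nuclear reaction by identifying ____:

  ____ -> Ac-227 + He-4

Conserve mass number: A = 227 + 4, so A = 231.
Conserve atomic number: Z = 89 + 2, so Z = 91.
Z = 91 is protactinium, so the species is Pa-231.

Pa-231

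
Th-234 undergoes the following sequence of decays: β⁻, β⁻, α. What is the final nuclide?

Start: (A, Z) = (234, 90).
After β⁻: (234, 91).
After β⁻: (234, 92).
After α: (230, 90).
Z = 90 is thorium.

Th-230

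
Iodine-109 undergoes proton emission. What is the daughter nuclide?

Proton emission: mass number changes by -1, atomic number by -1.
A: 109 − 1 = 108; Z: 53 − 1 = 52.
Z = 52 is tellurium, so the daughter is tellurium-108.

Te-108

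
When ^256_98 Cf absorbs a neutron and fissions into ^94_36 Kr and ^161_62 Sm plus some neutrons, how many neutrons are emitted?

Conserve mass number: 257 = 94 + 161 + k, so k = 257 − 255 = 2.
Check atomic number: 98 = 36 + 62 + 0 = 98. ✓

2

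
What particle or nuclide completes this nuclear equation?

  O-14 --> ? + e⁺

N-14

Conserve mass number: 14 = A + 0, so A = 14.
Conserve atomic number: 8 = Z + 1, so Z = 7.
Z = 7 is nitrogen, so the species is N-14.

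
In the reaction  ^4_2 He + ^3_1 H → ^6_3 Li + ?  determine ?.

neutron

Conserve mass number: 4 + 3 = 6 + A, so A = 1.
Conserve atomic number: 2 + 1 = 3 + Z, so Z = 0.
A = 1 and Z = 0 is ^1_0 n — a neutron.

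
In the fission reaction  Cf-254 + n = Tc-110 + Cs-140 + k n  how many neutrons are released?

Conserve mass number: 255 = 110 + 140 + k, so k = 255 − 250 = 5.
Check atomic number: 98 = 43 + 55 + 0 = 98. ✓

5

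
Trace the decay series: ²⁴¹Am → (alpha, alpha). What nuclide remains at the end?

Start: (A, Z) = (241, 95).
After α: (237, 93).
After α: (233, 91).
Z = 91 is protactinium.

Pa-233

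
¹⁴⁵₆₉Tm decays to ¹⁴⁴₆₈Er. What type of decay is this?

ΔA = 144 − 145 = -1; ΔZ = 68 − 69 = -1.
A drops by 1 and Z drops by 1 — a proton was emitted.

proton emission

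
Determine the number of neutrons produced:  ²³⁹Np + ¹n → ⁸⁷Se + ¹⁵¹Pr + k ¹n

2

Conserve mass number: 240 = 87 + 151 + k, so k = 240 − 238 = 2.
Check atomic number: 93 = 34 + 59 + 0 = 93. ✓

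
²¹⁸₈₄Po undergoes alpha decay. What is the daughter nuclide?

Alpha decay: mass number changes by -4, atomic number by -2.
A: 218 − 4 = 214; Z: 84 − 2 = 82.
Z = 82 is lead, so the daughter is ²¹⁴₈₂Pb.

Pb-214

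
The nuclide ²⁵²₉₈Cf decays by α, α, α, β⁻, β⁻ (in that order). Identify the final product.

Start: (A, Z) = (252, 98).
After α: (248, 96).
After α: (244, 94).
After α: (240, 92).
After β⁻: (240, 93).
After β⁻: (240, 94).
Z = 94 is plutonium.

Pu-240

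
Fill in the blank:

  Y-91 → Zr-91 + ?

beta-minus particle

Conserve mass number: 91 = 91 + A, so A = 0.
Conserve atomic number: 39 = 40 + Z, so Z = -1.
A = 0 and Z = -1 is e⁻ — a beta-minus particle.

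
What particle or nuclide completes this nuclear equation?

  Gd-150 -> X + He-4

Sm-146

Conserve mass number: 150 = A + 4, so A = 146.
Conserve atomic number: 64 = Z + 2, so Z = 62.
Z = 62 is samarium, so the species is Sm-146.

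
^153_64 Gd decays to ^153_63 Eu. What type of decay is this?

beta-plus decay or electron capture

ΔA = 153 − 153 = 0; ΔZ = 63 − 64 = -1.
A is unchanged and Z drops by 1 — a proton has become a neutron (β⁺ emission or electron capture).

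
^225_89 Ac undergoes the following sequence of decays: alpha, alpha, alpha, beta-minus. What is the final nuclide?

Po-213

Start: (A, Z) = (225, 89).
After α: (221, 87).
After α: (217, 85).
After α: (213, 83).
After β⁻: (213, 84).
Z = 84 is polonium.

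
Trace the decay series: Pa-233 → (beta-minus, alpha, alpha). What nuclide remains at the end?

Start: (A, Z) = (233, 91).
After β⁻: (233, 92).
After α: (229, 90).
After α: (225, 88).
Z = 88 is radium.

Ra-225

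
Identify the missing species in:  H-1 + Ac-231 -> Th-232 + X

gamma ray

Conserve mass number: 1 + 231 = 232 + A, so A = 0.
Conserve atomic number: 1 + 89 = 90 + Z, so Z = 0.
A = 0 and Z = 0 is γ — a gamma ray.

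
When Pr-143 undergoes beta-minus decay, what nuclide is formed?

Beta-minus decay: mass number changes by +0, atomic number by +1.
A: 143 = 143; Z: 59 + 1 = 60.
Z = 60 is neodymium, so the daughter is Nd-143.

Nd-143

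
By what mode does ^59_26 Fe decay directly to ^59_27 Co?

ΔA = 59 − 59 = 0; ΔZ = 27 − 26 = +1.
A is unchanged and Z rises by 1 — a neutron has become a proton (β⁻ decay).

beta-minus decay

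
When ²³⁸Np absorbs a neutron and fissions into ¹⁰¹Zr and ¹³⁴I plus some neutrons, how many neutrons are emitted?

Conserve mass number: 239 = 101 + 134 + k, so k = 239 − 235 = 4.
Check atomic number: 93 = 40 + 53 + 0 = 93. ✓

4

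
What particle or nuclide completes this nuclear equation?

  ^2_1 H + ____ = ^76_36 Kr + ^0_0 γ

Conserve mass number: 2 + A = 76 + 0, so A = 74.
Conserve atomic number: 1 + Z = 36 + 0, so Z = 35.
Z = 35 is bromine, so the species is ^74_35 Br.

Br-74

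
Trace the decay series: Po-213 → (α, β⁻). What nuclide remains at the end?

Bi-209

Start: (A, Z) = (213, 84).
After α: (209, 82).
After β⁻: (209, 83).
Z = 83 is bismuth.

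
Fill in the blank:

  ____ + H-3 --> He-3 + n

proton

Conserve mass number: A + 3 = 3 + 1, so A = 1.
Conserve atomic number: Z + 1 = 2 + 0, so Z = 1.
A = 1 and Z = 1 is H-1 — a proton.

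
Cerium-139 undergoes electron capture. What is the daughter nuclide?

Electron capture: mass number changes by +0, atomic number by -1.
A: 139 = 139; Z: 58 − 1 = 57.
Z = 57 is lanthanum, so the daughter is lanthanum-139.

La-139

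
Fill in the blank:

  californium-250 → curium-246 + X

alpha particle

Conserve mass number: 250 = 246 + A, so A = 4.
Conserve atomic number: 98 = 96 + Z, so Z = 2.
A = 4 and Z = 2 is helium-4 — an alpha particle.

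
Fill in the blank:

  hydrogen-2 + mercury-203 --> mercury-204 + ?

proton

Conserve mass number: 2 + 203 = 204 + A, so A = 1.
Conserve atomic number: 1 + 80 = 80 + Z, so Z = 1.
A = 1 and Z = 1 is hydrogen-1 — a proton.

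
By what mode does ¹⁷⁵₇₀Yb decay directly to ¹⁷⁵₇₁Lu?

ΔA = 175 − 175 = 0; ΔZ = 71 − 70 = +1.
A is unchanged and Z rises by 1 — a neutron has become a proton (β⁻ decay).

beta-minus decay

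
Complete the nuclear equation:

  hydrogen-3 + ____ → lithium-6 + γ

He-3

Conserve mass number: 3 + A = 6 + 0, so A = 3.
Conserve atomic number: 1 + Z = 3 + 0, so Z = 2.
Z = 2 is helium, so the species is helium-3.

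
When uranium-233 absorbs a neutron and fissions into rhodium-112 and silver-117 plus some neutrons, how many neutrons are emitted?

5

Conserve mass number: 234 = 112 + 117 + k, so k = 234 − 229 = 5.
Check atomic number: 92 = 45 + 47 + 0 = 92. ✓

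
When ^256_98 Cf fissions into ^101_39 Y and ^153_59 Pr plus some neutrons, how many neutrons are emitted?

2

Conserve mass number: 256 = 101 + 153 + k, so k = 256 − 254 = 2.
Check atomic number: 98 = 39 + 59 + 0 = 98. ✓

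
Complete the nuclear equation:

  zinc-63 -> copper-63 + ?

positron

Conserve mass number: 63 = 63 + A, so A = 0.
Conserve atomic number: 30 = 29 + Z, so Z = 1.
A = 0 and Z = 1 is e⁺ — a positron.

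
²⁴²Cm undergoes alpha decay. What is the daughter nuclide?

Pu-238

Alpha decay: mass number changes by -4, atomic number by -2.
A: 242 − 4 = 238; Z: 96 − 2 = 94.
Z = 94 is plutonium, so the daughter is ²³⁸Pu.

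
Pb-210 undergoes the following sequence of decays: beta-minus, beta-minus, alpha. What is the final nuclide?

Pb-206

Start: (A, Z) = (210, 82).
After β⁻: (210, 83).
After β⁻: (210, 84).
After α: (206, 82).
Z = 82 is lead.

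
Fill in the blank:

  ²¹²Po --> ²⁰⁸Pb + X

alpha particle

Conserve mass number: 212 = 208 + A, so A = 4.
Conserve atomic number: 84 = 82 + Z, so Z = 2.
A = 4 and Z = 2 is ⁴He — an alpha particle.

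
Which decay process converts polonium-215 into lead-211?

ΔA = 211 − 215 = -4; ΔZ = 82 − 84 = -2.
A drops by 4 and Z drops by 2 — the signature of alpha emission.

alpha decay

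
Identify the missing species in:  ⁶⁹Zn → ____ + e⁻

Ga-69

Conserve mass number: 69 = A + 0, so A = 69.
Conserve atomic number: 30 = Z − 1, so Z = 31.
Z = 31 is gallium, so the species is ⁶⁹Ga.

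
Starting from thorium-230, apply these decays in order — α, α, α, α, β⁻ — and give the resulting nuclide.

Start: (A, Z) = (230, 90).
After α: (226, 88).
After α: (222, 86).
After α: (218, 84).
After α: (214, 82).
After β⁻: (214, 83).
Z = 83 is bismuth.

Bi-214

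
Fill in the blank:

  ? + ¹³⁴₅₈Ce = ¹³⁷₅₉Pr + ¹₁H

alpha particle

Conserve mass number: A + 134 = 137 + 1, so A = 4.
Conserve atomic number: Z + 58 = 59 + 1, so Z = 2.
A = 4 and Z = 2 is ⁴₂He — an alpha particle.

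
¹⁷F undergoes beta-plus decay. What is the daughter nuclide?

O-17

Beta-plus decay: mass number changes by +0, atomic number by -1.
A: 17 = 17; Z: 9 − 1 = 8.
Z = 8 is oxygen, so the daughter is ¹⁷O.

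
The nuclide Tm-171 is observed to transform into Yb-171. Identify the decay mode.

beta-minus decay

ΔA = 171 − 171 = 0; ΔZ = 70 − 69 = +1.
A is unchanged and Z rises by 1 — a neutron has become a proton (β⁻ decay).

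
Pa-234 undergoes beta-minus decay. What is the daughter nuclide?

U-234

Beta-minus decay: mass number changes by +0, atomic number by +1.
A: 234 = 234; Z: 91 + 1 = 92.
Z = 92 is uranium, so the daughter is U-234.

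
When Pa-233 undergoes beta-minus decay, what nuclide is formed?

Beta-minus decay: mass number changes by +0, atomic number by +1.
A: 233 = 233; Z: 91 + 1 = 92.
Z = 92 is uranium, so the daughter is U-233.

U-233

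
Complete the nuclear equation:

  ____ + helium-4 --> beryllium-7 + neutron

alpha particle

Conserve mass number: A + 4 = 7 + 1, so A = 4.
Conserve atomic number: Z + 2 = 4 + 0, so Z = 2.
A = 4 and Z = 2 is helium-4 — an alpha particle.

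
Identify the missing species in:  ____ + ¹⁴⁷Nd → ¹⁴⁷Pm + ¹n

Conserve mass number: A + 147 = 147 + 1, so A = 1.
Conserve atomic number: Z + 60 = 61 + 0, so Z = 1.
A = 1 and Z = 1 is ¹H — a proton.

proton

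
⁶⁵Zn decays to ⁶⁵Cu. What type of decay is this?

beta-plus decay or electron capture

ΔA = 65 − 65 = 0; ΔZ = 29 − 30 = -1.
A is unchanged and Z drops by 1 — a proton has become a neutron (β⁺ emission or electron capture).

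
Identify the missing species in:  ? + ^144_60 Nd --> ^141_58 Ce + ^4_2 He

Conserve mass number: A + 144 = 141 + 4, so A = 1.
Conserve atomic number: Z + 60 = 58 + 2, so Z = 0.
A = 1 and Z = 0 is ^1_0 n — a neutron.

neutron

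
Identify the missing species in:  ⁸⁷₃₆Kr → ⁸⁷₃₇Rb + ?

beta-minus particle

Conserve mass number: 87 = 87 + A, so A = 0.
Conserve atomic number: 36 = 37 + Z, so Z = -1.
A = 0 and Z = -1 is ⁰₋₁e — a beta-minus particle.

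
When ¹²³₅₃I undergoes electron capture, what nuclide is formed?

Te-123

Electron capture: mass number changes by +0, atomic number by -1.
A: 123 = 123; Z: 53 − 1 = 52.
Z = 52 is tellurium, so the daughter is ¹²³₅₂Te.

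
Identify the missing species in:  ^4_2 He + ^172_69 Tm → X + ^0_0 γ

Conserve mass number: 4 + 172 = A + 0, so A = 176.
Conserve atomic number: 2 + 69 = Z + 0, so Z = 71.
Z = 71 is lutetium, so the species is ^176_71 Lu.

Lu-176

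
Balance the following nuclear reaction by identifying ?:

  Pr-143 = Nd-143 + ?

beta-minus particle

Conserve mass number: 143 = 143 + A, so A = 0.
Conserve atomic number: 59 = 60 + Z, so Z = -1.
A = 0 and Z = -1 is e⁻ — a beta-minus particle.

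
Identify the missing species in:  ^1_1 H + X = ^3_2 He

deuteron

Conserve mass number: 1 + A = 3, so A = 2.
Conserve atomic number: 1 + Z = 2, so Z = 1.
A = 2 and Z = 1 is ^2_1 H — a deuteron.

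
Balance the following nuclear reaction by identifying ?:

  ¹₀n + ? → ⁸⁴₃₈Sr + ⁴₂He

Conserve mass number: 1 + A = 84 + 4, so A = 87.
Conserve atomic number: 0 + Z = 38 + 2, so Z = 40.
Z = 40 is zirconium, so the species is ⁸⁷₄₀Zr.

Zr-87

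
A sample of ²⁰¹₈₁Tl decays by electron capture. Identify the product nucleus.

Electron capture: mass number changes by +0, atomic number by -1.
A: 201 = 201; Z: 81 − 1 = 80.
Z = 80 is mercury, so the daughter is ²⁰¹₈₀Hg.

Hg-201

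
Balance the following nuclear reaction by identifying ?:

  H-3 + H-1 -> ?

He-4

Conserve mass number: 3 + 1 = A, so A = 4.
Conserve atomic number: 1 + 1 = Z, so Z = 2.
A = 4 and Z = 2 is He-4 — an alpha particle.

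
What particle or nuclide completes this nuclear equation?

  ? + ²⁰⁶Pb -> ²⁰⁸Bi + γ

Conserve mass number: A + 206 = 208 + 0, so A = 2.
Conserve atomic number: Z + 82 = 83 + 0, so Z = 1.
A = 2 and Z = 1 is ²H — a deuteron.

deuteron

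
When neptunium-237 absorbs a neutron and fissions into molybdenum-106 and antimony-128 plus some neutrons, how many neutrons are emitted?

Conserve mass number: 238 = 106 + 128 + k, so k = 238 − 234 = 4.
Check atomic number: 93 = 42 + 51 + 0 = 93. ✓

4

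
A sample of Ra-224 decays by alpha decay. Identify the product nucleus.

Rn-220

Alpha decay: mass number changes by -4, atomic number by -2.
A: 224 − 4 = 220; Z: 88 − 2 = 86.
Z = 86 is radon, so the daughter is Rn-220.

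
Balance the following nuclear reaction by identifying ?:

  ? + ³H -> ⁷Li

Conserve mass number: A + 3 = 7, so A = 4.
Conserve atomic number: Z + 1 = 3, so Z = 2.
A = 4 and Z = 2 is ⁴He — an alpha particle.

alpha particle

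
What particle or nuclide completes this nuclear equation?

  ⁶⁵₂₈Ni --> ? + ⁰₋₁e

Cu-65

Conserve mass number: 65 = A + 0, so A = 65.
Conserve atomic number: 28 = Z − 1, so Z = 29.
Z = 29 is copper, so the species is ⁶⁵₂₉Cu.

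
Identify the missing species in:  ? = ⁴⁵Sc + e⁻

Ca-45

Conserve mass number: A = 45 + 0, so A = 45.
Conserve atomic number: Z = 21 − 1, so Z = 20.
Z = 20 is calcium, so the species is ⁴⁵Ca.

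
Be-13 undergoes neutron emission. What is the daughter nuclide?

Neutron emission: mass number changes by -1, atomic number by +0.
A: 13 − 1 = 12; Z: 4 = 4.
Z = 4 is beryllium, so the daughter is Be-12.

Be-12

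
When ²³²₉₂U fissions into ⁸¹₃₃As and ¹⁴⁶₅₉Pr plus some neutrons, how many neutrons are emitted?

Conserve mass number: 232 = 81 + 146 + k, so k = 232 − 227 = 5.
Check atomic number: 92 = 33 + 59 + 0 = 92. ✓

5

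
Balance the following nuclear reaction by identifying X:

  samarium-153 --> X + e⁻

Conserve mass number: 153 = A + 0, so A = 153.
Conserve atomic number: 62 = Z − 1, so Z = 63.
Z = 63 is europium, so the species is europium-153.

Eu-153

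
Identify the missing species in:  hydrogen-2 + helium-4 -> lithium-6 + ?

gamma ray

Conserve mass number: 2 + 4 = 6 + A, so A = 0.
Conserve atomic number: 1 + 2 = 3 + Z, so Z = 0.
A = 0 and Z = 0 is γ — a gamma ray.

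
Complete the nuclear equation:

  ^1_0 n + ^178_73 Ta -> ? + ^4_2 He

Conserve mass number: 1 + 178 = A + 4, so A = 175.
Conserve atomic number: 0 + 73 = Z + 2, so Z = 71.
Z = 71 is lutetium, so the species is ^175_71 Lu.

Lu-175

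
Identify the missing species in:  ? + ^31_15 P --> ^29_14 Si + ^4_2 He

Conserve mass number: A + 31 = 29 + 4, so A = 2.
Conserve atomic number: Z + 15 = 14 + 2, so Z = 1.
A = 2 and Z = 1 is ^2_1 H — a deuteron.

deuteron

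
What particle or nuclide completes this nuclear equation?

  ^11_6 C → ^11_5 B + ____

Conserve mass number: 11 = 11 + A, so A = 0.
Conserve atomic number: 6 = 5 + Z, so Z = 1.
A = 0 and Z = 1 is ^0_1 e — a positron.

positron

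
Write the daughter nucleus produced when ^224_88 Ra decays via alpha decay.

Alpha decay: mass number changes by -4, atomic number by -2.
A: 224 − 4 = 220; Z: 88 − 2 = 86.
Z = 86 is radon, so the daughter is ^220_86 Rn.

Rn-220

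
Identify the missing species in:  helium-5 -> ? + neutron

He-4

Conserve mass number: 5 = A + 1, so A = 4.
Conserve atomic number: 2 = Z + 0, so Z = 2.
A = 4 and Z = 2 is helium-4 — an alpha particle.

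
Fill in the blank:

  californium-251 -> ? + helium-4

Conserve mass number: 251 = A + 4, so A = 247.
Conserve atomic number: 98 = Z + 2, so Z = 96.
Z = 96 is curium, so the species is curium-247.

Cm-247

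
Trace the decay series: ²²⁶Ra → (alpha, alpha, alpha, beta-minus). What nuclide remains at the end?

Bi-214

Start: (A, Z) = (226, 88).
After α: (222, 86).
After α: (218, 84).
After α: (214, 82).
After β⁻: (214, 83).
Z = 83 is bismuth.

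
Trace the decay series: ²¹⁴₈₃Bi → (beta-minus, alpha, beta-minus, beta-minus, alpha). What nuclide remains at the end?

Start: (A, Z) = (214, 83).
After β⁻: (214, 84).
After α: (210, 82).
After β⁻: (210, 83).
After β⁻: (210, 84).
After α: (206, 82).
Z = 82 is lead.

Pb-206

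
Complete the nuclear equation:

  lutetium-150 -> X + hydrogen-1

Conserve mass number: 150 = A + 1, so A = 149.
Conserve atomic number: 71 = Z + 1, so Z = 70.
Z = 70 is ytterbium, so the species is ytterbium-149.

Yb-149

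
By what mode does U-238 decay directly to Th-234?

alpha decay

ΔA = 234 − 238 = -4; ΔZ = 90 − 92 = -2.
A drops by 4 and Z drops by 2 — the signature of alpha emission.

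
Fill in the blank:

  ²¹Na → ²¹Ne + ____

positron

Conserve mass number: 21 = 21 + A, so A = 0.
Conserve atomic number: 11 = 10 + Z, so Z = 1.
A = 0 and Z = 1 is e⁺ — a positron.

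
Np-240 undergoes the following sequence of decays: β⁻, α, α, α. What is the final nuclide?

Ra-228

Start: (A, Z) = (240, 93).
After β⁻: (240, 94).
After α: (236, 92).
After α: (232, 90).
After α: (228, 88).
Z = 88 is radium.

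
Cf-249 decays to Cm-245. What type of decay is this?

ΔA = 245 − 249 = -4; ΔZ = 96 − 98 = -2.
A drops by 4 and Z drops by 2 — the signature of alpha emission.

alpha decay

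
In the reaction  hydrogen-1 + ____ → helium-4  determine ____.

triton

Conserve mass number: 1 + A = 4, so A = 3.
Conserve atomic number: 1 + Z = 2, so Z = 1.
A = 3 and Z = 1 is hydrogen-3 — a triton.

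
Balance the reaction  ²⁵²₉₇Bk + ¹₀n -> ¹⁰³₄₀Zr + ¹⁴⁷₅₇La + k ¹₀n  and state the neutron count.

3

Conserve mass number: 253 = 103 + 147 + k, so k = 253 − 250 = 3.
Check atomic number: 97 = 40 + 57 + 0 = 97. ✓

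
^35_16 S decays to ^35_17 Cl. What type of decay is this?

ΔA = 35 − 35 = 0; ΔZ = 17 − 16 = +1.
A is unchanged and Z rises by 1 — a neutron has become a proton (β⁻ decay).

beta-minus decay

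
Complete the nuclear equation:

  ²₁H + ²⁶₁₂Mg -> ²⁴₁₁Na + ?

alpha particle

Conserve mass number: 2 + 26 = 24 + A, so A = 4.
Conserve atomic number: 1 + 12 = 11 + Z, so Z = 2.
A = 4 and Z = 2 is ⁴₂He — an alpha particle.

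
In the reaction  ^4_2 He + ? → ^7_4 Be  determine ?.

He-3

Conserve mass number: 4 + A = 7, so A = 3.
Conserve atomic number: 2 + Z = 4, so Z = 2.
Z = 2 is helium, so the species is ^3_2 He.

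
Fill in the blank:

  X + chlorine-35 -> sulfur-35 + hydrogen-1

neutron

Conserve mass number: A + 35 = 35 + 1, so A = 1.
Conserve atomic number: Z + 17 = 16 + 1, so Z = 0.
A = 1 and Z = 0 is neutron — a neutron.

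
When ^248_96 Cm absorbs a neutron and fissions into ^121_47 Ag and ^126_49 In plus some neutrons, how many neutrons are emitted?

2

Conserve mass number: 249 = 121 + 126 + k, so k = 249 − 247 = 2.
Check atomic number: 96 = 47 + 49 + 0 = 96. ✓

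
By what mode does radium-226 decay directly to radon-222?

ΔA = 222 − 226 = -4; ΔZ = 86 − 88 = -2.
A drops by 4 and Z drops by 2 — the signature of alpha emission.

alpha decay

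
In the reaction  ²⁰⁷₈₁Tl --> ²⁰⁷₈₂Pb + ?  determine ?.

Conserve mass number: 207 = 207 + A, so A = 0.
Conserve atomic number: 81 = 82 + Z, so Z = -1.
A = 0 and Z = -1 is ⁰₋₁e — a beta-minus particle.

beta-minus particle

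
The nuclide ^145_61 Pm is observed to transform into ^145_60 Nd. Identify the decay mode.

ΔA = 145 − 145 = 0; ΔZ = 60 − 61 = -1.
A is unchanged and Z drops by 1 — a proton has become a neutron (β⁺ emission or electron capture).

beta-plus decay or electron capture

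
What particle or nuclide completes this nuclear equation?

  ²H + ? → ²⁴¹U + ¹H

Conserve mass number: 2 + A = 241 + 1, so A = 240.
Conserve atomic number: 1 + Z = 92 + 1, so Z = 92.
Z = 92 is uranium, so the species is ²⁴⁰U.

U-240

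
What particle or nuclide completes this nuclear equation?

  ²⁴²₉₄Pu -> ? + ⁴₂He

U-238

Conserve mass number: 242 = A + 4, so A = 238.
Conserve atomic number: 94 = Z + 2, so Z = 92.
Z = 92 is uranium, so the species is ²³⁸₉₂U.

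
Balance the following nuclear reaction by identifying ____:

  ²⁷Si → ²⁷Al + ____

positron

Conserve mass number: 27 = 27 + A, so A = 0.
Conserve atomic number: 14 = 13 + Z, so Z = 1.
A = 0 and Z = 1 is e⁺ — a positron.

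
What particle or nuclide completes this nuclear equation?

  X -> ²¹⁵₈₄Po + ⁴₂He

Conserve mass number: A = 215 + 4, so A = 219.
Conserve atomic number: Z = 84 + 2, so Z = 86.
Z = 86 is radon, so the species is ²¹⁹₈₆Rn.

Rn-219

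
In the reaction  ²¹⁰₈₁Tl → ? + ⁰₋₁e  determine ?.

Conserve mass number: 210 = A + 0, so A = 210.
Conserve atomic number: 81 = Z − 1, so Z = 82.
Z = 82 is lead, so the species is ²¹⁰₈₂Pb.

Pb-210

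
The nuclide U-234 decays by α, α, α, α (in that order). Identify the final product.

Start: (A, Z) = (234, 92).
After α: (230, 90).
After α: (226, 88).
After α: (222, 86).
After α: (218, 84).
Z = 84 is polonium.

Po-218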